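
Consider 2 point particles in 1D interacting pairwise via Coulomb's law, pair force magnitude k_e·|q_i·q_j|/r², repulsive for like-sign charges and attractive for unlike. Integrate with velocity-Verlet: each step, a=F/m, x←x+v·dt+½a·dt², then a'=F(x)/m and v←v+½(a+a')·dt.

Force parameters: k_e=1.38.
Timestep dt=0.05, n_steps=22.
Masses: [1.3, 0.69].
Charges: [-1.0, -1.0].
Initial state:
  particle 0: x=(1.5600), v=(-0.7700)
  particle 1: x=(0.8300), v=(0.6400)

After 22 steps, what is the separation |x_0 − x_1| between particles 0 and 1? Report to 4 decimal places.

step 0: x0=(1.5600) x1=(0.8300)
step 1: x0=(1.5240) x1=(0.8573)
step 2: x0=(1.4940) x1=(0.8734)
step 3: x0=(1.4708) x1=(0.8764)
step 4: x0=(1.4552) x1=(0.8654)
step 5: x0=(1.4472) x1=(0.8399)
step 6: x0=(1.4464) x1=(0.8009)
step 7: x0=(1.4519) x1=(0.7499)
step 8: x0=(1.4629) x1=(0.6887)
step 9: x0=(1.4782) x1=(0.6192)
step 10: x0=(1.4972) x1=(0.5430)
step 11: x0=(1.5191) x1=(0.4612)
step 12: x0=(1.5433) x1=(0.3750)
step 13: x0=(1.5695) x1=(0.2851)
step 14: x0=(1.5974) x1=(0.1921)
step 15: x0=(1.6265) x1=(0.0967)
step 16: x0=(1.6568) x1=(-0.0009)
step 17: x0=(1.6880) x1=(-0.1004)
step 18: x0=(1.7201) x1=(-0.2013)
step 19: x0=(1.7529) x1=(-0.3037)
step 20: x0=(1.7864) x1=(-0.4072)
step 21: x0=(1.8203) x1=(-0.5117)
step 22: x0=(1.8548) x1=(-0.6172)

2.4720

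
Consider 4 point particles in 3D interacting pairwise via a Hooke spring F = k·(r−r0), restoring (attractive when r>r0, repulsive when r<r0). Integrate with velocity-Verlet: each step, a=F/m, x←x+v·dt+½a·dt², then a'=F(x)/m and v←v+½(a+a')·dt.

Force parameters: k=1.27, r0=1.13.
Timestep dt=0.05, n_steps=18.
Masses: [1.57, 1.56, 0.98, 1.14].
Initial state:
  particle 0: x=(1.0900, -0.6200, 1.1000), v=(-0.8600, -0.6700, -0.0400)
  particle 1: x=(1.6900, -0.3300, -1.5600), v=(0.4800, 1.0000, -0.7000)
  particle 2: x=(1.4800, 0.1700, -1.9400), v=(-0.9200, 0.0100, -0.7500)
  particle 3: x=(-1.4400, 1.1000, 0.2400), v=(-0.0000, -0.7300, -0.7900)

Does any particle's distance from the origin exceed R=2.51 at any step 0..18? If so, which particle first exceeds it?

step 0: x0=(1.0900, -0.6200, 1.1000) x1=(1.6900, -0.3300, -1.5600) x2=(1.4800, 0.1700, -1.9400) x3=(-1.4400, 1.1000, 0.2400)
step 1: x0=(1.0460, -0.6517, 1.0939) x1=(1.7115, -0.2795, -1.5918) x2=(1.4300, 0.1713, -1.9723) x3=(-1.4318, 1.0596, 0.1974)
step 2: x0=(1.0000, -0.6796, 1.0794) x1=(1.7282, -0.2282, -1.6173) x2=(1.3722, 0.1739, -1.9942) x3=(-1.4074, 1.0119, 0.1486)
step 3: x0=(0.9524, -0.7038, 1.0563) x1=(1.7399, -0.1763, -1.6363) x2=(1.3065, 0.1776, -2.0057) x3=(-1.3674, 0.9571, 0.0940)
step 4: x0=(0.9032, -0.7240, 1.0248) x1=(1.7469, -0.1239, -1.6491) x2=(1.2333, 0.1819, -2.0071) x3=(-1.3122, 0.8957, 0.0337)
step 5: x0=(0.8528, -0.7403, 0.9848) x1=(1.7492, -0.0711, -1.6558) x2=(1.1529, 0.1865, -1.9984) x3=(-1.2427, 0.8284, -0.0320)
step 6: x0=(0.8013, -0.7527, 0.9365) x1=(1.7470, -0.0183, -1.6566) x2=(1.0658, 0.1909, -1.9801) x3=(-1.1598, 0.7555, -0.1025)
step 7: x0=(0.7490, -0.7612, 0.8801) x1=(1.7402, 0.0345, -1.6518) x2=(0.9728, 0.1948, -1.9525) x3=(-1.0644, 0.6778, -0.1774)
step 8: x0=(0.6961, -0.7659, 0.8158) x1=(1.7290, 0.0871, -1.6418) x2=(0.8745, 0.1979, -1.9162) x3=(-0.9579, 0.5960, -0.2563)
step 9: x0=(0.6430, -0.7669, 0.7440) x1=(1.7136, 0.1392, -1.6268) x2=(0.7720, 0.1999, -1.8717) x3=(-0.8414, 0.5106, -0.3386)
step 10: x0=(0.5898, -0.7645, 0.6652) x1=(1.6941, 0.1907, -1.6073) x2=(0.6661, 0.2005, -1.8198) x3=(-0.7162, 0.4224, -0.4237)
step 11: x0=(0.5368, -0.7587, 0.5798) x1=(1.6705, 0.2413, -1.5837) x2=(0.5579, 0.1997, -1.7614) x3=(-0.5839, 0.3321, -0.5110)
step 12: x0=(0.4842, -0.7497, 0.4884) x1=(1.6431, 0.2909, -1.5564) x2=(0.4485, 0.1972, -1.6974) x3=(-0.4458, 0.2402, -0.5999)
step 13: x0=(0.4322, -0.7379, 0.3916) x1=(1.6121, 0.3392, -1.5258) x2=(0.3387, 0.1933, -1.6290) x3=(-0.3033, 0.1475, -0.6896)
step 14: x0=(0.3810, -0.7234, 0.2900) x1=(1.5776, 0.3861, -1.4923) x2=(0.2296, 0.1878, -1.5572) x3=(-0.1578, 0.0542, -0.7796)
step 15: x0=(0.3307, -0.7066, 0.1844) x1=(1.5400, 0.4314, -1.4563) x2=(0.1218, 0.1813, -1.4835) x3=(-0.0103, -0.0392, -0.8692)
step 16: x0=(0.2815, -0.6877, 0.0754) x1=(1.4993, 0.4751, -1.4181) x2=(0.0156, 0.1743, -1.4089) x3=(0.1386, -0.1328, -0.9578)
step 17: x0=(0.2332, -0.6670, -0.0362) x1=(1.4559, 0.5171, -1.3782) x2=(-0.0896, 0.1676, -1.3342) x3=(0.2889, -0.2268, -1.0453)
step 18: x0=(0.1860, -0.6446, -0.1498) x1=(1.4099, 0.5575, -1.3368) x2=(-0.1940, 0.1615, -1.2590) x3=(0.4407, -0.3214, -1.1324)

no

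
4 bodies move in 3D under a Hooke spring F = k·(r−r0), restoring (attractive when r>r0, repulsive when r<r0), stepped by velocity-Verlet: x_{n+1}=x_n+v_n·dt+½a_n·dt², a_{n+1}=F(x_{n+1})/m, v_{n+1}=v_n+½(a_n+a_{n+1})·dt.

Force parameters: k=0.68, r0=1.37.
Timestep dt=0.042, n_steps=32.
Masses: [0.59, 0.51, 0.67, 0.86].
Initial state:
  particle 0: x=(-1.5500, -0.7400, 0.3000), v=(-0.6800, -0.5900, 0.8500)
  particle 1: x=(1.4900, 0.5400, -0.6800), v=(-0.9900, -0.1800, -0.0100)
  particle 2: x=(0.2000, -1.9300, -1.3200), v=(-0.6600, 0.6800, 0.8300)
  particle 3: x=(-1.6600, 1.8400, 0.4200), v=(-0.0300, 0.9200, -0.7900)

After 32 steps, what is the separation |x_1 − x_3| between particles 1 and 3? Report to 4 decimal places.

step 0: x0=(-1.5500, -0.7400, 0.3000) x1=(1.4900, 0.5400, -0.6800) x2=(0.2000, -1.9300, -1.3200) x3=(-1.6600, 1.8400, 0.4200)
step 1: x0=(-1.5759, -0.7634, 0.3344) x1=(1.4432, 0.5310, -0.6793) x2=(0.1710, -1.8974, -1.2830) x3=(-1.6590, 1.8754, 0.3855)
step 2: x0=(-1.5965, -0.7836, 0.3659) x1=(1.3861, 0.5191, -0.6764) x2=(0.1393, -1.8569, -1.2421) x3=(-1.6534, 1.9042, 0.3484)
step 3: x0=(-1.6118, -0.8007, 0.3947) x1=(1.3190, 0.5046, -0.6712) x2=(0.1051, -1.8087, -1.1973) x3=(-1.6436, 1.9264, 0.3089)
step 4: x0=(-1.6220, -0.8144, 0.4206) x1=(1.2422, 0.4876, -0.6637) x2=(0.0683, -1.7531, -1.1488) x3=(-1.6295, 1.9419, 0.2671)
step 5: x0=(-1.6272, -0.8245, 0.4436) x1=(1.1562, 0.4684, -0.6540) x2=(0.0291, -1.6903, -1.0970) x3=(-1.6115, 1.9507, 0.2234)
step 6: x0=(-1.6277, -0.8310, 0.4637) x1=(1.0614, 0.4472, -0.6421) x2=(-0.0125, -1.6207, -1.0420) x3=(-1.5896, 1.9530, 0.1779)
step 7: x0=(-1.6237, -0.8339, 0.4810) x1=(0.9585, 0.4242, -0.6279) x2=(-0.0563, -1.5447, -0.9841) x3=(-1.5643, 1.9487, 0.1308)
step 8: x0=(-1.6154, -0.8329, 0.4954) x1=(0.8479, 0.3998, -0.6117) x2=(-0.1023, -1.4628, -0.9236) x3=(-1.5357, 1.9382, 0.0824)
step 9: x0=(-1.6032, -0.8283, 0.5072) x1=(0.7305, 0.3742, -0.5935) x2=(-0.1504, -1.3753, -0.8609) x3=(-1.5041, 1.9214, 0.0328)
step 10: x0=(-1.5875, -0.8198, 0.5164) x1=(0.6069, 0.3477, -0.5733) x2=(-0.2004, -1.2829, -0.7962) x3=(-1.4698, 1.8988, -0.0176)
step 11: x0=(-1.5685, -0.8077, 0.5231) x1=(0.4780, 0.3206, -0.5514) x2=(-0.2521, -1.1860, -0.7298) x3=(-1.4331, 1.8704, -0.0687)
step 12: x0=(-1.5468, -0.7920, 0.5275) x1=(0.3444, 0.2933, -0.5279) x2=(-0.3055, -1.0852, -0.6621) x3=(-1.3943, 1.8367, -0.1202)
step 13: x0=(-1.5228, -0.7729, 0.5299) x1=(0.2070, 0.2660, -0.5029) x2=(-0.3603, -0.9810, -0.5933) x3=(-1.3537, 1.7980, -0.1720)
step 14: x0=(-1.4968, -0.7504, 0.5303) x1=(0.0666, 0.2392, -0.4767) x2=(-0.4164, -0.8741, -0.5238) x3=(-1.3117, 1.7546, -0.2238)
step 15: x0=(-1.4692, -0.7248, 0.5291) x1=(-0.0760, 0.2131, -0.4494) x2=(-0.4736, -0.7651, -0.4539) x3=(-1.2685, 1.7069, -0.2754)
step 16: x0=(-1.4407, -0.6963, 0.5265) x1=(-0.2201, 0.1880, -0.4213) x2=(-0.5318, -0.6544, -0.3838) x3=(-1.2245, 1.6555, -0.3267)
step 17: x0=(-1.4114, -0.6652, 0.5228) x1=(-0.3650, 0.1643, -0.3927) x2=(-0.5907, -0.5428, -0.3137) x3=(-1.1798, 1.6007, -0.3774)
step 18: x0=(-1.3819, -0.6319, 0.5183) x1=(-0.5102, 0.1422, -0.3639) x2=(-0.6501, -0.4307, -0.2437) x3=(-1.1348, 1.5430, -0.4277)
step 19: x0=(-1.3525, -0.5967, 0.5132) x1=(-0.6553, 0.1221, -0.3354) x2=(-0.7097, -0.3186, -0.1740) x3=(-1.0896, 1.4829, -0.4772)
step 20: x0=(-1.3235, -0.5601, 0.5080) x1=(-0.8001, 0.1042, -0.3077) x2=(-0.7692, -0.2070, -0.1044) x3=(-1.0444, 1.4209, -0.5261)
step 21: x0=(-1.2950, -0.5225, 0.5029) x1=(-0.9449, 0.0884, -0.2816) x2=(-0.8282, -0.0960, -0.0345) x3=(-0.9993, 1.3573, -0.5743)
step 22: x0=(-1.2671, -0.4844, 0.4981) x1=(-1.0903, 0.0744, -0.2578) x2=(-0.8860, 0.0148, 0.0360) x3=(-0.9543, 1.2926, -0.6218)
step 23: x0=(-1.2397, -0.4463, 0.4939) x1=(-1.2368, 0.0610, -0.2367) x2=(-0.9422, 0.1261, 0.1073) x3=(-0.9094, 1.2271, -0.6688)
step 24: x0=(-1.2126, -0.4086, 0.4904) x1=(-1.3848, 0.0479, -0.2180) x2=(-0.9970, 0.2384, 0.1793) x3=(-0.8647, 1.1609, -0.7153)
step 25: x0=(-1.1854, -0.3715, 0.4874) x1=(-1.5343, 0.0346, -0.2016) x2=(-1.0506, 0.3520, 0.2519) x3=(-0.8200, 1.0942, -0.7614)
step 26: x0=(-1.1578, -0.3351, 0.4849) x1=(-1.6852, 0.0214, -0.1870) x2=(-1.1032, 0.4671, 0.3250) x3=(-0.7756, 1.0269, -0.8071)
step 27: x0=(-1.1295, -0.2993, 0.4825) x1=(-1.8373, 0.0081, -0.1739) x2=(-1.1553, 0.5834, 0.3985) x3=(-0.7313, 0.9590, -0.8522)
step 28: x0=(-1.1005, -0.2641, 0.4799) x1=(-1.9901, -0.0049, -0.1620) x2=(-1.2070, 0.7010, 0.4722) x3=(-0.6875, 0.8904, -0.8967)
step 29: x0=(-1.0708, -0.2292, 0.4769) x1=(-2.1428, -0.0176, -0.1509) x2=(-1.2586, 0.8194, 0.5458) x3=(-0.6442, 0.8211, -0.9403)
step 30: x0=(-1.0406, -0.1944, 0.4732) x1=(-2.2947, -0.0296, -0.1405) x2=(-1.3101, 0.9383, 0.6191) x3=(-0.6018, 0.7511, -0.9828)
step 31: x0=(-1.0101, -0.1595, 0.4688) x1=(-2.4450, -0.0407, -0.1304) x2=(-1.3617, 1.0572, 0.6916) x3=(-0.5605, 0.6805, -1.0240)
step 32: x0=(-0.9798, -0.1244, 0.4635) x1=(-2.5926, -0.0507, -0.1206) x2=(-1.4133, 1.1757, 0.7629) x3=(-0.5207, 0.6094, -1.0636)

2.3702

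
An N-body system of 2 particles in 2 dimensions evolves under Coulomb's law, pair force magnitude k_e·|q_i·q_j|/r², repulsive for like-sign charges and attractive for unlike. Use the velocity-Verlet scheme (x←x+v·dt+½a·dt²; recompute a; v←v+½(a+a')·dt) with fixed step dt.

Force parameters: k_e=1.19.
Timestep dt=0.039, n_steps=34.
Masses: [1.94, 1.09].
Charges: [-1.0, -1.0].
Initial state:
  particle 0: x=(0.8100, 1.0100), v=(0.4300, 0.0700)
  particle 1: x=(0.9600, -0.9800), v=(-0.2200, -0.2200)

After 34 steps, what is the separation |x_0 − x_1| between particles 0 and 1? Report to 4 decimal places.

2.7878

step 0: x0=(0.8100, 1.0100) x1=(0.9600, -0.9800)
step 1: x0=(0.8268, 1.0128) x1=(0.9514, -0.9888)
step 2: x0=(0.8435, 1.0159) x1=(0.9429, -0.9980)
step 3: x0=(0.8602, 1.0192) x1=(0.9344, -1.0076)
step 4: x0=(0.8770, 1.0228) x1=(0.9259, -1.0176)
step 5: x0=(0.8937, 1.0265) x1=(0.9174, -1.0280)
step 6: x0=(0.9104, 1.0305) x1=(0.9089, -1.0388)
step 7: x0=(0.9271, 1.0347) x1=(0.9004, -1.0500)
step 8: x0=(0.9439, 1.0391) x1=(0.8919, -1.0616)
step 9: x0=(0.9606, 1.0437) x1=(0.8834, -1.0735)
step 10: x0=(0.9773, 1.0486) x1=(0.8749, -1.0859)
step 11: x0=(0.9941, 1.0536) x1=(0.8663, -1.0985)
step 12: x0=(1.0108, 1.0588) x1=(0.8578, -1.1116)
step 13: x0=(1.0276, 1.0643) x1=(0.8492, -1.1250)
step 14: x0=(1.0444, 1.0699) x1=(0.8406, -1.1387)
step 15: x0=(1.0612, 1.0757) x1=(0.8320, -1.1528)
step 16: x0=(1.0780, 1.0817) x1=(0.8233, -1.1672)
step 17: x0=(1.0948, 1.0879) x1=(0.8146, -1.1819)
step 18: x0=(1.1117, 1.0942) x1=(0.8058, -1.1969)
step 19: x0=(1.1286, 1.1008) x1=(0.7970, -1.2122)
step 20: x0=(1.1455, 1.1075) x1=(0.7882, -1.2279)
step 21: x0=(1.1624, 1.1143) x1=(0.7793, -1.2438)
step 22: x0=(1.1794, 1.1214) x1=(0.7704, -1.2601)
step 23: x0=(1.1964, 1.1285) x1=(0.7614, -1.2766)
step 24: x0=(1.2134, 1.1359) x1=(0.7524, -1.2933)
step 25: x0=(1.2305, 1.1434) x1=(0.7433, -1.3104)
step 26: x0=(1.2475, 1.1510) x1=(0.7342, -1.3277)
step 27: x0=(1.2646, 1.1588) x1=(0.7250, -1.3452)
step 28: x0=(1.2818, 1.1667) x1=(0.7158, -1.3631)
step 29: x0=(1.2990, 1.1747) x1=(0.7065, -1.3811)
step 30: x0=(1.3161, 1.1829) x1=(0.6972, -1.3994)
step 31: x0=(1.3334, 1.1912) x1=(0.6878, -1.4179)
step 32: x0=(1.3506, 1.1997) x1=(0.6783, -1.4366)
step 33: x0=(1.3679, 1.2082) x1=(0.6688, -1.4556)
step 34: x0=(1.3852, 1.2169) x1=(0.6593, -1.4747)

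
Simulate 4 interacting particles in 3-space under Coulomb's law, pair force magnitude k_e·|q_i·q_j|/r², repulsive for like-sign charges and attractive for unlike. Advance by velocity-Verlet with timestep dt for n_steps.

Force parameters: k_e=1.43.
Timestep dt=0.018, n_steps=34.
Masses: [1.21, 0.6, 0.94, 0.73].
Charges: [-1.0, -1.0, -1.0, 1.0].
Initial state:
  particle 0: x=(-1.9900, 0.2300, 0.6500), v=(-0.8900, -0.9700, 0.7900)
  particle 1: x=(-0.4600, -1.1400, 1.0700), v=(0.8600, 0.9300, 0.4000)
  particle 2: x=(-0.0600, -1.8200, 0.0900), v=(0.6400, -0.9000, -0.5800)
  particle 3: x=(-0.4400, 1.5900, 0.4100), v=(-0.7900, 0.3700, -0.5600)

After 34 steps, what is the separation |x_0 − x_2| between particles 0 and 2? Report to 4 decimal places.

3.9218

step 0: x0=(-1.9900, 0.2300, 0.6500) x1=(-0.4600, -1.1400, 1.0700) x2=(-0.0600, -1.8200, 0.0900) x3=(-0.4400, 1.5900, 0.4100)
step 1: x0=(-2.0060, 0.2126, 0.6642) x1=(-0.4445, -1.1231, 1.0774) x2=(-0.0484, -1.8363, 0.0794) x3=(-0.4543, 1.5965, 0.3999)
step 2: x0=(-2.0221, 0.1954, 0.6784) x1=(-0.4291, -1.1060, 1.0852) x2=(-0.0367, -1.8527, 0.0686) x3=(-0.4686, 1.6029, 0.3899)
step 3: x0=(-2.0382, 0.1783, 0.6926) x1=(-0.4136, -1.0887, 1.0933) x2=(-0.0249, -1.8693, 0.0576) x3=(-0.4831, 1.6090, 0.3799)
step 4: x0=(-2.0543, 0.1613, 0.7067) x1=(-0.3982, -1.0711, 1.1017) x2=(-0.0129, -1.8861, 0.0464) x3=(-0.4977, 1.6148, 0.3699)
step 5: x0=(-2.0705, 0.1445, 0.7209) x1=(-0.3827, -1.0533, 1.1105) x2=(-0.0009, -1.9030, 0.0349) x3=(-0.5123, 1.6205, 0.3600)
step 6: x0=(-2.0867, 0.1278, 0.7350) x1=(-0.3671, -1.0353, 1.1195) x2=(0.0113, -1.9201, 0.0233) x3=(-0.5271, 1.6259, 0.3501)
step 7: x0=(-2.1030, 0.1112, 0.7491) x1=(-0.3516, -1.0171, 1.1289) x2=(0.0235, -1.9373, 0.0115) x3=(-0.5419, 1.6311, 0.3403)
step 8: x0=(-2.1193, 0.0948, 0.7631) x1=(-0.3360, -0.9986, 1.1385) x2=(0.0358, -1.9546, -0.0005) x3=(-0.5568, 1.6361, 0.3305)
step 9: x0=(-2.1356, 0.0785, 0.7772) x1=(-0.3203, -0.9799, 1.1483) x2=(0.0482, -1.9721, -0.0127) x3=(-0.5717, 1.6409, 0.3207)
step 10: x0=(-2.1520, 0.0623, 0.7912) x1=(-0.3046, -0.9610, 1.1584) x2=(0.0607, -1.9897, -0.0250) x3=(-0.5868, 1.6455, 0.3110)
step 11: x0=(-2.1685, 0.0462, 0.8053) x1=(-0.2888, -0.9419, 1.1686) x2=(0.0733, -2.0074, -0.0375) x3=(-0.6019, 1.6499, 0.3014)
step 12: x0=(-2.1850, 0.0303, 0.8192) x1=(-0.2729, -0.9226, 1.1791) x2=(0.0859, -2.0252, -0.0501) x3=(-0.6171, 1.6540, 0.2918)
step 13: x0=(-2.2015, 0.0144, 0.8332) x1=(-0.2570, -0.9031, 1.1898) x2=(0.0986, -2.0432, -0.0629) x3=(-0.6323, 1.6580, 0.2822)
step 14: x0=(-2.2181, -0.0013, 0.8472) x1=(-0.2409, -0.8834, 1.2006) x2=(0.1113, -2.0612, -0.0757) x3=(-0.6476, 1.6617, 0.2727)
step 15: x0=(-2.2348, -0.0169, 0.8611) x1=(-0.2248, -0.8636, 1.2117) x2=(0.1241, -2.0793, -0.0887) x3=(-0.6629, 1.6653, 0.2632)
step 16: x0=(-2.2515, -0.0325, 0.8750) x1=(-0.2086, -0.8435, 1.2229) x2=(0.1370, -2.0976, -0.1019) x3=(-0.6783, 1.6686, 0.2538)
step 17: x0=(-2.2682, -0.0479, 0.8889) x1=(-0.1924, -0.8232, 1.2342) x2=(0.1499, -2.1159, -0.1151) x3=(-0.6938, 1.6718, 0.2445)
step 18: x0=(-2.2850, -0.0633, 0.9028) x1=(-0.1760, -0.8028, 1.2456) x2=(0.1629, -2.1343, -0.1284) x3=(-0.7093, 1.6748, 0.2352)
step 19: x0=(-2.3019, -0.0785, 0.9167) x1=(-0.1596, -0.7821, 1.2572) x2=(0.1759, -2.1528, -0.1419) x3=(-0.7248, 1.6775, 0.2260)
step 20: x0=(-2.3188, -0.0937, 0.9305) x1=(-0.1431, -0.7613, 1.2690) x2=(0.1890, -2.1714, -0.1554) x3=(-0.7404, 1.6801, 0.2168)
step 21: x0=(-2.3358, -0.1088, 0.9444) x1=(-0.1265, -0.7403, 1.2808) x2=(0.2021, -2.1901, -0.1690) x3=(-0.7560, 1.6825, 0.2077)
step 22: x0=(-2.3528, -0.1238, 0.9582) x1=(-0.1098, -0.7191, 1.2927) x2=(0.2152, -2.2088, -0.1828) x3=(-0.7716, 1.6847, 0.1986)
step 23: x0=(-2.3699, -0.1387, 0.9720) x1=(-0.0930, -0.6977, 1.3047) x2=(0.2284, -2.2276, -0.1966) x3=(-0.7873, 1.6867, 0.1896)
step 24: x0=(-2.3870, -0.1535, 0.9857) x1=(-0.0761, -0.6762, 1.3169) x2=(0.2416, -2.2465, -0.2105) x3=(-0.8030, 1.6885, 0.1807)
step 25: x0=(-2.4042, -0.1683, 0.9995) x1=(-0.0592, -0.6545, 1.3291) x2=(0.2548, -2.2654, -0.2244) x3=(-0.8188, 1.6902, 0.1718)
step 26: x0=(-2.4214, -0.1830, 1.0132) x1=(-0.0422, -0.6326, 1.3414) x2=(0.2681, -2.2845, -0.2385) x3=(-0.8345, 1.6916, 0.1630)
step 27: x0=(-2.4386, -0.1976, 1.0269) x1=(-0.0251, -0.6106, 1.3537) x2=(0.2814, -2.3035, -0.2526) x3=(-0.8503, 1.6929, 0.1542)
step 28: x0=(-2.4560, -0.2122, 1.0406) x1=(-0.0079, -0.5883, 1.3661) x2=(0.2948, -2.3226, -0.2668) x3=(-0.8661, 1.6940, 0.1456)
step 29: x0=(-2.4733, -0.2267, 1.0543) x1=(0.0093, -0.5660, 1.3786) x2=(0.3082, -2.3418, -0.2811) x3=(-0.8819, 1.6950, 0.1369)
step 30: x0=(-2.4907, -0.2411, 1.0680) x1=(0.0266, -0.5434, 1.3911) x2=(0.3216, -2.3611, -0.2954) x3=(-0.8978, 1.6958, 0.1284)
step 31: x0=(-2.5082, -0.2555, 1.0817) x1=(0.0440, -0.5207, 1.4037) x2=(0.3350, -2.3803, -0.3098) x3=(-0.9136, 1.6964, 0.1199)
step 32: x0=(-2.5257, -0.2698, 1.0953) x1=(0.0614, -0.4979, 1.4164) x2=(0.3485, -2.3997, -0.3242) x3=(-0.9295, 1.6968, 0.1115)
step 33: x0=(-2.5433, -0.2840, 1.1089) x1=(0.0789, -0.4748, 1.4290) x2=(0.3620, -2.4191, -0.3387) x3=(-0.9454, 1.6971, 0.1031)
step 34: x0=(-2.5609, -0.2982, 1.1225) x1=(0.0965, -0.4517, 1.4418) x2=(0.3755, -2.4385, -0.3533) x3=(-0.9613, 1.6972, 0.0949)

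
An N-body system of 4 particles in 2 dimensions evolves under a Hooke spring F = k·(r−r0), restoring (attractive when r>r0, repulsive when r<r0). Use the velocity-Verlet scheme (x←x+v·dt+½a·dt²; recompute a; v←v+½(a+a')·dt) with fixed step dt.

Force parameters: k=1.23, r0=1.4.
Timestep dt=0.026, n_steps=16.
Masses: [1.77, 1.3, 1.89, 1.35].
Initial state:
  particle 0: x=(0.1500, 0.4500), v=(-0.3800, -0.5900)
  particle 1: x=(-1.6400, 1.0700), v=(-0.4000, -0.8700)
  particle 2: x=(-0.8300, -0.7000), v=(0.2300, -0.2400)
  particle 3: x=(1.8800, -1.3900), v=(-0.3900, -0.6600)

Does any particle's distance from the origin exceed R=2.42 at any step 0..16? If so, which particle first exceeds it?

step 0: x0=(0.1500, 0.4500) x1=(-1.6400, 1.0700) x2=(-0.8300, -0.7000) x3=(1.8800, -1.3900)
step 1: x0=(0.1402, 0.4345) x1=(-1.6494, 1.0466) x2=(-0.8238, -0.7062) x3=(1.8685, -1.4063)
step 2: x0=(0.1305, 0.4186) x1=(-1.6569, 1.0218) x2=(-0.8170, -0.7123) x3=(1.8542, -1.4208)
step 3: x0=(0.1209, 0.4024) x1=(-1.6624, 0.9955) x2=(-0.8097, -0.7183) x3=(1.8372, -1.4337)
step 4: x0=(0.1114, 0.3859) x1=(-1.6660, 0.9678) x2=(-0.8020, -0.7242) x3=(1.8174, -1.4448)
step 5: x0=(0.1021, 0.3690) x1=(-1.6676, 0.9387) x2=(-0.7938, -0.7301) x3=(1.7950, -1.4542)
step 6: x0=(0.0929, 0.3519) x1=(-1.6673, 0.9082) x2=(-0.7851, -0.7360) x3=(1.7700, -1.4619)
step 7: x0=(0.0838, 0.3344) x1=(-1.6652, 0.8763) x2=(-0.7760, -0.7418) x3=(1.7423, -1.4679)
step 8: x0=(0.0749, 0.3166) x1=(-1.6612, 0.8431) x2=(-0.7665, -0.7476) x3=(1.7121, -1.4723)
step 9: x0=(0.0662, 0.2986) x1=(-1.6555, 0.8086) x2=(-0.7566, -0.7534) x3=(1.6794, -1.4751)
step 10: x0=(0.0576, 0.2803) x1=(-1.6479, 0.7729) x2=(-0.7463, -0.7592) x3=(1.6443, -1.4763)
step 11: x0=(0.0491, 0.2617) x1=(-1.6386, 0.7359) x2=(-0.7357, -0.7651) x3=(1.6068, -1.4760)
step 12: x0=(0.0409, 0.2429) x1=(-1.6277, 0.6978) x2=(-0.7247, -0.7710) x3=(1.5670, -1.4742)
step 13: x0=(0.0328, 0.2238) x1=(-1.6152, 0.6586) x2=(-0.7134, -0.7769) x3=(1.5250, -1.4710)
step 14: x0=(0.0248, 0.2046) x1=(-1.6011, 0.6183) x2=(-0.7019, -0.7829) x3=(1.4809, -1.4663)
step 15: x0=(0.0171, 0.1851) x1=(-1.5855, 0.5770) x2=(-0.6900, -0.7890) x3=(1.4348, -1.4603)
step 16: x0=(0.0095, 0.1655) x1=(-1.5684, 0.5347) x2=(-0.6779, -0.7951) x3=(1.3867, -1.4530)

no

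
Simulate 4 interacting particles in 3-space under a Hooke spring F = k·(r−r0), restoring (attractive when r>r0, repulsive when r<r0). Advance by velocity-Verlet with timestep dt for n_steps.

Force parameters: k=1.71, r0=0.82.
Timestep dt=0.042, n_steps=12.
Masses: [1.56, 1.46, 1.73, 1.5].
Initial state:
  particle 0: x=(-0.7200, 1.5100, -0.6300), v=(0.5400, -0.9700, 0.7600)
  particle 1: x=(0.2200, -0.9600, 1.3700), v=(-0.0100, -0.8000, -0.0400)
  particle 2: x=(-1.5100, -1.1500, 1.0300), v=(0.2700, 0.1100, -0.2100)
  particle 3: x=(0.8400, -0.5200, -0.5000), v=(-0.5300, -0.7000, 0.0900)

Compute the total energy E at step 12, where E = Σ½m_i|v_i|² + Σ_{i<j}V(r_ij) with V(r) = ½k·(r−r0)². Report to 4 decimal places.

step 0: x0=(-0.7200, 1.5100, -0.6300) x1=(0.2200, -0.9600, 1.3700) x2=(-1.5100, -1.1500, 1.0300) x3=(0.8400, -0.5200, -0.5000)
step 1: x0=(-0.6962, 1.4642, -0.5953) x1=(0.2183, -0.9915, 1.3654) x2=(-1.4959, -1.1432, 1.0193) x3=(0.8146, -0.5487, -0.4941)
step 2: x0=(-0.6702, 1.4085, -0.5554) x1=(0.2140, -1.0189, 1.3552) x2=(-1.4763, -1.1321, 1.0050) x3=(0.7832, -0.5761, -0.4840)
step 3: x0=(-0.6422, 1.3431, -0.5104) x1=(0.2071, -1.0420, 1.3394) x2=(-1.4513, -1.1170, 0.9871) x3=(0.7459, -0.6021, -0.4696)
step 4: x0=(-0.6124, 1.2684, -0.4606) x1=(0.1979, -1.0612, 1.3182) x2=(-1.4211, -1.0980, 0.9660) x3=(0.7031, -0.6268, -0.4513)
step 5: x0=(-0.5810, 1.1848, -0.4063) x1=(0.1863, -1.0763, 1.2919) x2=(-1.3860, -1.0756, 0.9416) x3=(0.6552, -0.6502, -0.4289)
step 6: x0=(-0.5480, 1.0927, -0.3478) x1=(0.1726, -1.0876, 1.2608) x2=(-1.3462, -1.0498, 0.9143) x3=(0.6023, -0.6722, -0.4028)
step 7: x0=(-0.5138, 0.9927, -0.2856) x1=(0.1568, -1.0951, 1.2252) x2=(-1.3019, -1.0211, 0.8843) x3=(0.5451, -0.6931, -0.3730)
step 8: x0=(-0.4784, 0.8854, -0.2198) x1=(0.1390, -1.0992, 1.1853) x2=(-1.2535, -0.9898, 0.8518) x3=(0.4838, -0.7128, -0.3399)
step 9: x0=(-0.4422, 0.7715, -0.1511) x1=(0.1195, -1.1001, 1.1417) x2=(-1.2014, -0.9561, 0.8171) x3=(0.4189, -0.7314, -0.3037)
step 10: x0=(-0.4053, 0.6516, -0.0798) x1=(0.0985, -1.0980, 1.0947) x2=(-1.1458, -0.9205, 0.7804) x3=(0.3509, -0.7491, -0.2647)
step 11: x0=(-0.3679, 0.5265, -0.0062) x1=(0.0761, -1.0932, 1.0447) x2=(-1.0873, -0.8832, 0.7420) x3=(0.2803, -0.7658, -0.2231)
step 12: x0=(-0.3302, 0.3971, 0.0691) x1=(0.0525, -1.0860, 0.9923) x2=(-1.0262, -0.8447, 0.7023) x3=(0.2076, -0.7818, -0.1794)
step 0 velocities: v0=(0.5400, -0.9700, 0.7600) v1=(-0.0100, -0.8000, -0.0400) v2=(0.2700, 0.1100, -0.2100) v3=(-0.5300, -0.7000, 0.0900)
step 0: KE=2.5762, PE=18.5114, E=21.0876
step 12 velocities: v0=(0.8997, -3.1243, 1.8097) v1=(-0.5727, 0.1947, -1.2722) v2=(1.4795, 0.9295, -0.9592) v3=(-1.7513, -0.3729, 1.0617)
step 12: KE=18.9346, PE=2.1230, E=21.0576

21.0576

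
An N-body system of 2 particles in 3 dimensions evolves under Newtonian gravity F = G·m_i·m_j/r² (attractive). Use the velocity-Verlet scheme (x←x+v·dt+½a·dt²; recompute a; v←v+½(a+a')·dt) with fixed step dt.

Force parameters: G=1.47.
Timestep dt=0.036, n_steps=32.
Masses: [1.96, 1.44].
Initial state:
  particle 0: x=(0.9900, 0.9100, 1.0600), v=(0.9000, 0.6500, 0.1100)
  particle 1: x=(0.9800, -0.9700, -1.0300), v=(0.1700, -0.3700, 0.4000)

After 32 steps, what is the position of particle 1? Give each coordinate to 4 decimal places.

(1.1952, -1.2355, -0.4269)

step 0: x0=(0.9900, 0.9100, 1.0600) x1=(0.9800, -0.9700, -1.0300)
step 1: x0=(1.0224, 0.9333, 1.0638) x1=(0.9861, -0.9832, -1.0154)
step 2: x0=(1.0548, 0.9563, 1.0674) x1=(0.9922, -0.9960, -1.0005)
step 3: x0=(1.0872, 0.9792, 1.0707) x1=(0.9984, -1.0085, -0.9853)
step 4: x0=(1.1196, 1.0017, 1.0738) x1=(1.0045, -1.0207, -0.9697)
step 5: x0=(1.1519, 1.0241, 1.0767) x1=(1.0107, -1.0326, -0.9538)
step 6: x0=(1.1843, 1.0462, 1.0793) x1=(1.0169, -1.0442, -0.9376)
step 7: x0=(1.2166, 1.0681, 1.0817) x1=(1.0231, -1.0555, -0.9210)
step 8: x0=(1.2489, 1.0898, 1.0839) x1=(1.0294, -1.0664, -0.9042)
step 9: x0=(1.2812, 1.1112, 1.0859) x1=(1.0356, -1.0771, -0.8871)
step 10: x0=(1.3135, 1.1324, 1.0876) x1=(1.0419, -1.0874, -0.8697)
step 11: x0=(1.3457, 1.1533, 1.0892) x1=(1.0483, -1.0974, -0.8520)
step 12: x0=(1.3779, 1.1741, 1.0905) x1=(1.0547, -1.1070, -0.8341)
step 13: x0=(1.4100, 1.1945, 1.0917) x1=(1.0611, -1.1164, -0.8159)
step 14: x0=(1.4422, 1.2148, 1.0927) x1=(1.0676, -1.1255, -0.7974)
step 15: x0=(1.4743, 1.2348, 1.0934) x1=(1.0742, -1.1342, -0.7787)
step 16: x0=(1.5063, 1.2546, 1.0940) x1=(1.0807, -1.1426, -0.7597)
step 17: x0=(1.5383, 1.2742, 1.0945) x1=(1.0874, -1.1507, -0.7405)
step 18: x0=(1.5703, 1.2936, 1.0947) x1=(1.0941, -1.1585, -0.7210)
step 19: x0=(1.6022, 1.3127, 1.0948) x1=(1.1008, -1.1660, -0.7013)
step 20: x0=(1.6341, 1.3316, 1.0947) x1=(1.1077, -1.1732, -0.6814)
step 21: x0=(1.6660, 1.3502, 1.0945) x1=(1.1146, -1.1801, -0.6613)
step 22: x0=(1.6977, 1.3687, 1.0941) x1=(1.1215, -1.1866, -0.6410)
step 23: x0=(1.7295, 1.3869, 1.0935) x1=(1.1285, -1.1929, -0.6204)
step 24: x0=(1.7612, 1.4049, 1.0928) x1=(1.1356, -1.1988, -0.5997)
step 25: x0=(1.7928, 1.4226, 1.0919) x1=(1.1428, -1.2045, -0.5787)
step 26: x0=(1.8244, 1.4402, 1.0910) x1=(1.1501, -1.2098, -0.5576)
step 27: x0=(1.8559, 1.4575, 1.0898) x1=(1.1574, -1.2149, -0.5363)
step 28: x0=(1.8873, 1.4746, 1.0885) x1=(1.1648, -1.2196, -0.5147)
step 29: x0=(1.9187, 1.4914, 1.0871) x1=(1.1723, -1.2240, -0.4930)
step 30: x0=(1.9501, 1.5081, 1.0856) x1=(1.1798, -1.2281, -0.4712)
step 31: x0=(1.9813, 1.5245, 1.0840) x1=(1.1875, -1.2320, -0.4491)
step 32: x0=(2.0126, 1.5407, 1.0822) x1=(1.1952, -1.2355, -0.4269)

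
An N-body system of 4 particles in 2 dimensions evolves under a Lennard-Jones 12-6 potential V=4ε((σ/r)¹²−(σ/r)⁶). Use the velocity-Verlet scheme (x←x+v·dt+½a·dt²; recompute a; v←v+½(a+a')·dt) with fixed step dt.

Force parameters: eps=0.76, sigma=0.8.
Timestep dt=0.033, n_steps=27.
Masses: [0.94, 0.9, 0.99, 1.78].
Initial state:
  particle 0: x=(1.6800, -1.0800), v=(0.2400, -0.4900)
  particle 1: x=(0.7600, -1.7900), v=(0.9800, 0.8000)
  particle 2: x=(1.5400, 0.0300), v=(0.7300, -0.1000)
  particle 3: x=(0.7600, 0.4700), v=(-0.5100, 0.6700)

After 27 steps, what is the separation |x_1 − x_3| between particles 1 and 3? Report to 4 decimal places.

step 0: x0=(1.6800, -1.0800) x1=(0.7600, -1.7900) x2=(1.5400, 0.0300) x3=(0.7600, 0.4700)
step 1: x0=(1.6872, -1.0957) x1=(0.7930, -1.7631) x2=(1.5643, 0.0258) x3=(0.7431, 0.4921)
step 2: x0=(1.6926, -1.1107) x1=(0.8275, -1.7349) x2=(1.5869, 0.0208) x3=(0.7273, 0.5136)
step 3: x0=(1.6960, -1.1252) x1=(0.8641, -1.7053) x2=(1.6075, 0.0154) x3=(0.7127, 0.5344)
step 4: x0=(1.6972, -1.1395) x1=(0.9028, -1.6740) x2=(1.6262, 0.0096) x3=(0.6992, 0.5545)
step 5: x0=(1.6962, -1.1536) x1=(0.9437, -1.6413) x2=(1.6431, 0.0033) x3=(0.6867, 0.5739)
step 6: x0=(1.6952, -1.1659) x1=(0.9845, -1.6085) x2=(1.6585, -0.0037) x3=(0.6751, 0.5928)
step 7: x0=(1.7026, -1.1715) x1=(1.0165, -1.5811) x2=(1.6726, -0.0114) x3=(0.6643, 0.6113)
step 8: x0=(1.7332, -1.1616) x1=(1.0243, -1.5680) x2=(1.6856, -0.0200) x3=(0.6541, 0.6293)
step 9: x0=(1.7787, -1.1414) x1=(1.0165, -1.5638) x2=(1.6977, -0.0297) x3=(0.6444, 0.6470)
step 10: x0=(1.8266, -1.1180) x1=(1.0061, -1.5608) x2=(1.7091, -0.0408) x3=(0.6352, 0.6644)
step 11: x0=(1.8726, -1.0932) x1=(0.9974, -1.5568) x2=(1.7199, -0.0536) x3=(0.6263, 0.6815)
step 12: x0=(1.9160, -1.0673) x1=(0.9913, -1.5513) x2=(1.7304, -0.0684) x3=(0.6178, 0.6984)
step 13: x0=(1.9566, -1.0400) x1=(0.9875, -1.5445) x2=(1.7409, -0.0855) x3=(0.6095, 0.7150)
step 14: x0=(1.9949, -1.0110) x1=(0.9856, -1.5365) x2=(1.7514, -0.1048) x3=(0.6015, 0.7315)
step 15: x0=(2.0311, -0.9809) x1=(0.9854, -1.5275) x2=(1.7620, -0.1258) x3=(0.5937, 0.7479)
step 16: x0=(2.0661, -0.9516) x1=(0.9867, -1.5177) x2=(1.7721, -0.1467) x3=(0.5860, 0.7641)
step 17: x0=(2.1019, -0.9277) x1=(0.9891, -1.5070) x2=(1.7802, -0.1628) x3=(0.5785, 0.7802)
step 18: x0=(2.1416, -0.9157) x1=(0.9925, -1.4957) x2=(1.7835, -0.1682) x3=(0.5711, 0.7962)
step 19: x0=(2.1860, -0.9156) x1=(0.9968, -1.4837) x2=(1.7812, -0.1627) x3=(0.5638, 0.8121)
step 20: x0=(2.2325, -0.9207) x1=(1.0020, -1.4712) x2=(1.7760, -0.1525) x3=(0.5566, 0.8279)
step 21: x0=(2.2786, -0.9265) x1=(1.0079, -1.4581) x2=(1.7704, -0.1422) x3=(0.5496, 0.8436)
step 22: x0=(2.3232, -0.9308) x1=(1.0145, -1.4445) x2=(1.7654, -0.1334) x3=(0.5426, 0.8592)
step 23: x0=(2.3658, -0.9332) x1=(1.0217, -1.4305) x2=(1.7615, -0.1267) x3=(0.5357, 0.8748)
step 24: x0=(2.4064, -0.9336) x1=(1.0294, -1.4160) x2=(1.7589, -0.1222) x3=(0.5289, 0.8903)
step 25: x0=(2.4452, -0.9322) x1=(1.0377, -1.4011) x2=(1.7573, -0.1196) x3=(0.5222, 0.9056)
step 26: x0=(2.4821, -0.9292) x1=(1.0465, -1.3857) x2=(1.7569, -0.1189) x3=(0.5156, 0.9209)
step 27: x0=(2.5174, -0.9247) x1=(1.0558, -1.3699) x2=(1.7575, -0.1198) x3=(0.5090, 0.9362)

2.3700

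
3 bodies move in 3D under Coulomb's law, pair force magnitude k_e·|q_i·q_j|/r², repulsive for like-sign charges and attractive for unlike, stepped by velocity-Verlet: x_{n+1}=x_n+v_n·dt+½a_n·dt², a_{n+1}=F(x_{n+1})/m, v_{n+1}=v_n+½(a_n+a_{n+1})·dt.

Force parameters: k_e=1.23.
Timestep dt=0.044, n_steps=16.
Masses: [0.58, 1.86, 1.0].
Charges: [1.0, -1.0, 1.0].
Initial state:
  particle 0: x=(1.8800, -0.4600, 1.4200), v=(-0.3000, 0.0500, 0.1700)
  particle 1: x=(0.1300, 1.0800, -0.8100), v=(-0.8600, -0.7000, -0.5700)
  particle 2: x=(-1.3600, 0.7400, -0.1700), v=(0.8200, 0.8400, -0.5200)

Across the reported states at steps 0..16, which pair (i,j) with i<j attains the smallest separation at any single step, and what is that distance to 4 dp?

step 0: x0=(1.8800, -0.4600, 1.4200) x1=(0.1300, 1.0800, -0.8100) x2=(-1.3600, 0.7400, -0.1700)
step 1: x0=(1.8668, -0.4578, 1.4274) x1=(0.0920, 1.0491, -0.8349) x2=(-1.3236, 0.7771, -0.1931)
step 2: x0=(1.8537, -0.4554, 1.4347) x1=(0.0536, 1.0181, -0.8596) x2=(-1.2865, 0.8144, -0.2166)
step 3: x0=(1.8405, -0.4530, 1.4418) x1=(0.0147, 0.9869, -0.8839) x2=(-1.2486, 0.8519, -0.2407)
step 4: x0=(1.8274, -0.4505, 1.4487) x1=(-0.0246, 0.9557, -0.9079) x2=(-1.2097, 0.8895, -0.2654)
step 5: x0=(1.8144, -0.4480, 1.4556) x1=(-0.0645, 0.9243, -0.9314) x2=(-1.1699, 0.9273, -0.2907)
step 6: x0=(1.8013, -0.4454, 1.4623) x1=(-0.1050, 0.8929, -0.9545) x2=(-1.1289, 0.9652, -0.3169)
step 7: x0=(1.7883, -0.4428, 1.4689) x1=(-0.1462, 0.8615, -0.9770) x2=(-1.0867, 1.0030, -0.3441)
step 8: x0=(1.7753, -0.4402, 1.4754) x1=(-0.1882, 0.8302, -0.9989) x2=(-1.0432, 1.0406, -0.3723)
step 9: x0=(1.7624, -0.4376, 1.4818) x1=(-0.2309, 0.7991, -1.0201) x2=(-0.9981, 1.0780, -0.4018)
step 10: x0=(1.7494, -0.4349, 1.4880) x1=(-0.2745, 0.7683, -1.0404) x2=(-0.9515, 1.1148, -0.4328)
step 11: x0=(1.7365, -0.4323, 1.4942) x1=(-0.3190, 0.7379, -1.0599) x2=(-0.9033, 1.1507, -0.4654)
step 12: x0=(1.7237, -0.4297, 1.5003) x1=(-0.3643, 0.7081, -1.0783) x2=(-0.8534, 1.1856, -0.4999)
step 13: x0=(1.7108, -0.4271, 1.5064) x1=(-0.4104, 0.6791, -1.0956) x2=(-0.8021, 1.2189, -0.5363)
step 14: x0=(1.6980, -0.4246, 1.5123) x1=(-0.4573, 0.6512, -1.1118) x2=(-0.7495, 1.2503, -0.5750)
step 15: x0=(1.6851, -0.4221, 1.5182) x1=(-0.5047, 0.6244, -1.1267) x2=(-0.6959, 1.2796, -0.6157)
step 16: x0=(1.6723, -0.4196, 1.5241) x1=(-0.5524, 0.5990, -1.1406) x2=(-0.6417, 1.3064, -0.6585)

pair (1,2), distance 0.8526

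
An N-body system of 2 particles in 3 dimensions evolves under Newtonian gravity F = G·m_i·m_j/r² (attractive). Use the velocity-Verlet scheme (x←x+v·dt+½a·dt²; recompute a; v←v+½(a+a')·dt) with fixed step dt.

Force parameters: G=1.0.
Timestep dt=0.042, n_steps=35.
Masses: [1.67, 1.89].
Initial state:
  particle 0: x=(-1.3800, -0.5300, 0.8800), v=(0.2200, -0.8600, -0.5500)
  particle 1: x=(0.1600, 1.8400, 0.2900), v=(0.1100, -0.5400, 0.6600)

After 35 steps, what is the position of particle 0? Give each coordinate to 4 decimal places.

step 0: x0=(-1.3800, -0.5300, 0.8800) x1=(0.1600, 1.8400, 0.2900)
step 1: x0=(-1.3707, -0.5660, 0.8569) x1=(0.1645, 1.8172, 0.3178)
step 2: x0=(-1.3611, -0.6016, 0.8336) x1=(0.1689, 1.7941, 0.3456)
step 3: x0=(-1.3513, -0.6369, 0.8104) x1=(0.1730, 1.7706, 0.3735)
step 4: x0=(-1.3413, -0.6718, 0.7870) x1=(0.1770, 1.7469, 0.4014)
step 5: x0=(-1.3311, -0.7065, 0.7636) x1=(0.1808, 1.7229, 0.4294)
step 6: x0=(-1.3207, -0.7407, 0.7402) x1=(0.1843, 1.6986, 0.4574)
step 7: x0=(-1.3101, -0.7747, 0.7167) x1=(0.1877, 1.6740, 0.4855)
step 8: x0=(-1.2993, -0.8083, 0.6932) x1=(0.1910, 1.6491, 0.5136)
step 9: x0=(-1.2883, -0.8415, 0.6696) x1=(0.1940, 1.6239, 0.5417)
step 10: x0=(-1.2770, -0.8744, 0.6461) x1=(0.1968, 1.5984, 0.5698)
step 11: x0=(-1.2656, -0.9070, 0.6225) x1=(0.1995, 1.5726, 0.5979)
step 12: x0=(-1.2539, -0.9392, 0.5989) x1=(0.2020, 1.5464, 0.6261)
step 13: x0=(-1.2421, -0.9711, 0.5754) x1=(0.2043, 1.5200, 0.6542)
step 14: x0=(-1.2300, -1.0026, 0.5518) x1=(0.2065, 1.4933, 0.6823)
step 15: x0=(-1.2178, -1.0338, 0.5283) x1=(0.2084, 1.4662, 0.7104)
step 16: x0=(-1.2053, -1.0646, 0.5047) x1=(0.2102, 1.4389, 0.7385)
step 17: x0=(-1.1926, -1.0951, 0.4813) x1=(0.2118, 1.4112, 0.7666)
step 18: x0=(-1.1798, -1.1253, 0.4578) x1=(0.2132, 1.3833, 0.7946)
step 19: x0=(-1.1668, -1.1551, 0.4344) x1=(0.2145, 1.3550, 0.8226)
step 20: x0=(-1.1535, -1.1845, 0.4111) x1=(0.2156, 1.3264, 0.8505)
step 21: x0=(-1.1401, -1.2136, 0.3878) x1=(0.2165, 1.2975, 0.8784)
step 22: x0=(-1.1265, -1.2424, 0.3646) x1=(0.2173, 1.2683, 0.9062)
step 23: x0=(-1.1127, -1.2708, 0.3414) x1=(0.2179, 1.2388, 0.9340)
step 24: x0=(-1.0988, -1.2988, 0.3184) x1=(0.2183, 1.2090, 0.9617)
step 25: x0=(-1.0846, -1.3266, 0.2954) x1=(0.2186, 1.1789, 0.9893)
step 26: x0=(-1.0703, -1.3539, 0.2725) x1=(0.2187, 1.1486, 1.0168)
step 27: x0=(-1.0558, -1.3810, 0.2498) x1=(0.2187, 1.1179, 1.0442)
step 28: x0=(-1.0411, -1.4077, 0.2271) x1=(0.2185, 1.0869, 1.0716)
step 29: x0=(-1.0263, -1.4341, 0.2045) x1=(0.2182, 1.0556, 1.0988)
step 30: x0=(-1.0113, -1.4601, 0.1821) x1=(0.2177, 1.0240, 1.1259)
step 31: x0=(-0.9961, -1.4858, 0.1598) x1=(0.2171, 0.9921, 1.1530)
step 32: x0=(-0.9808, -1.5112, 0.1376) x1=(0.2164, 0.9600, 1.1799)
step 33: x0=(-0.9653, -1.5363, 0.1155) x1=(0.2155, 0.9275, 1.2067)
step 34: x0=(-0.9497, -1.5610, 0.0936) x1=(0.2144, 0.8948, 1.2333)
step 35: x0=(-0.9339, -1.5855, 0.0719) x1=(0.2133, 0.8618, 1.2599)

(-0.9339, -1.5855, 0.0719)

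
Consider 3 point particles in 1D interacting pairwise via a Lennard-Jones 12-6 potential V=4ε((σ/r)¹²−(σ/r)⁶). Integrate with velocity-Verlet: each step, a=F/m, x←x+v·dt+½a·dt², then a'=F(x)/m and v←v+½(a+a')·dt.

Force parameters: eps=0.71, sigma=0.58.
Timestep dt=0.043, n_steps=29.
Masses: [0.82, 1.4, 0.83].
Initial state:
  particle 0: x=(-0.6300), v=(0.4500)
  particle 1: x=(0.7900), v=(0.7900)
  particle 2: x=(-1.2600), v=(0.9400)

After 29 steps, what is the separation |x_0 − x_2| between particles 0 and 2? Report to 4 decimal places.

0.6244

step 0: x0=(-0.6300) x1=(0.7900) x2=(-1.2600)
step 1: x0=(-0.6065) x1=(0.8239) x2=(-1.2236)
step 2: x0=(-0.5667) x1=(0.8578) x2=(-1.2032)
step 3: x0=(-0.5217) x1=(0.8916) x2=(-1.1878)
step 4: x0=(-0.4798) x1=(0.9253) x2=(-1.1692)
step 5: x0=(-0.4435) x1=(0.9589) x2=(-1.1449)
step 6: x0=(-0.4135) x1=(0.9924) x2=(-1.1143)
step 7: x0=(-0.3895) x1=(1.0259) x2=(-1.0776)
step 8: x0=(-0.3711) x1=(1.0592) x2=(-1.0352)
step 9: x0=(-0.3555) x1=(1.0925) x2=(-0.9899)
step 10: x0=(-0.3338) x1=(1.1257) x2=(-0.9506)
step 11: x0=(-0.2955) x1=(1.1589) x2=(-0.9275)
step 12: x0=(-0.2500) x1=(1.1920) x2=(-0.9114)
step 13: x0=(-0.2068) x1=(1.2250) x2=(-0.8930)
step 14: x0=(-0.1690) x1=(1.2580) x2=(-0.8691)
step 15: x0=(-0.1373) x1=(1.2909) x2=(-0.8390)
step 16: x0=(-0.1119) x1=(1.3237) x2=(-0.8026)
step 17: x0=(-0.0921) x1=(1.3564) x2=(-0.7605)
step 18: x0=(-0.0759) x1=(1.3890) x2=(-0.7148)
step 19: x0=(-0.0555) x1=(1.4216) x2=(-0.6731)
step 20: x0=(-0.0192) x1=(1.4542) x2=(-0.6471)
step 21: x0=(0.0265) x1=(1.4867) x2=(-0.6301)
step 22: x0=(0.0709) x1=(1.5191) x2=(-0.6118)
step 23: x0=(0.1101) x1=(1.5514) x2=(-0.5883)
step 24: x0=(0.1433) x1=(1.5837) x2=(-0.5586)
step 25: x0=(0.1702) x1=(1.6159) x2=(-0.5227)
step 26: x0=(0.1913) x1=(1.6480) x2=(-0.4809)
step 27: x0=(0.2084) x1=(1.6801) x2=(-0.4351)
step 28: x0=(0.2279) x1=(1.7121) x2=(-0.3915)
step 29: x0=(0.2621) x1=(1.7441) x2=(-0.3623)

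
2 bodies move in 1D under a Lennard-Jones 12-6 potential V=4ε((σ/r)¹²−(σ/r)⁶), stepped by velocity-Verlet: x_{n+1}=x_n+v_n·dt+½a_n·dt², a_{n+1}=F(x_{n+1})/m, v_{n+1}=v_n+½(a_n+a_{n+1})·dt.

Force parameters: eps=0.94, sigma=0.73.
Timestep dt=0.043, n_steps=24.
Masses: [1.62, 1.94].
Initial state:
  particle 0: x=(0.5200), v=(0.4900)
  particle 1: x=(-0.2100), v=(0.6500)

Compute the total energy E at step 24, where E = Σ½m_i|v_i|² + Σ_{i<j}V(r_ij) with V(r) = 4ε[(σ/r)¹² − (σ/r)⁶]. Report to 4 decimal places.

0.4975

step 0: x0=(0.5200) x1=(-0.2100)
step 1: x0=(0.5587) x1=(-0.1968)
step 2: x0=(0.6148) x1=(-0.1981)
step 3: x0=(0.6718) x1=(-0.2001)
step 4: x0=(0.7255) x1=(-0.1995)
step 5: x0=(0.7758) x1=(-0.1959)
step 6: x0=(0.8231) x1=(-0.1898)
step 7: x0=(0.8677) x1=(-0.1816)
step 8: x0=(0.9103) x1=(-0.1715)
step 9: x0=(0.9510) x1=(-0.1600)
step 10: x0=(0.9901) x1=(-0.1471)
step 11: x0=(1.0279) x1=(-0.1331)
step 12: x0=(1.0645) x1=(-0.1181)
step 13: x0=(1.1000) x1=(-0.1022)
step 14: x0=(1.1345) x1=(-0.0855)
step 15: x0=(1.1682) x1=(-0.0681)
step 16: x0=(1.2010) x1=(-0.0500)
step 17: x0=(1.2331) x1=(-0.0312)
step 18: x0=(1.2645) x1=(-0.0119)
step 19: x0=(1.2953) x1=(0.0079)
step 20: x0=(1.3254) x1=(0.0283)
step 21: x0=(1.3549) x1=(0.0492)
step 22: x0=(1.3839) x1=(0.0706)
step 23: x0=(1.4123) x1=(0.0924)
step 24: x0=(1.4402) x1=(0.1146)
step 0 velocities: v0=(0.4900) v1=(0.6500)
step 0: KE=0.6043, PE=0.0000, E=0.6043
step 24 velocities: v0=(0.6429) v1=(0.5223)
step 24: KE=0.5994, PE=-0.1019, E=0.4975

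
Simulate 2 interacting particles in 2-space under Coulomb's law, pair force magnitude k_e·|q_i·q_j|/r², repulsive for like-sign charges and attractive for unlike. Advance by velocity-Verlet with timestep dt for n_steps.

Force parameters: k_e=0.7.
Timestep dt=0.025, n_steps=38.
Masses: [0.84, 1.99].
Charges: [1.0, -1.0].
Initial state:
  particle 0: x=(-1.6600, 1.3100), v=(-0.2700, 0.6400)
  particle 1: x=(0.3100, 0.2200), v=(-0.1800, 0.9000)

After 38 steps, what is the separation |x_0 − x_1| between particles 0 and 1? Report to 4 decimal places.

2.1136

step 0: x0=(-1.6600, 1.3100) x1=(0.3100, 0.2200)
step 1: x0=(-1.6667, 1.3260) x1=(0.3055, 0.2425)
step 2: x0=(-1.6733, 1.3419) x1=(0.3009, 0.2650)
step 3: x0=(-1.6798, 1.3578) x1=(0.2963, 0.2876)
step 4: x0=(-1.6863, 1.3736) x1=(0.2917, 0.3102)
step 5: x0=(-1.6926, 1.3894) x1=(0.2870, 0.3328)
step 6: x0=(-1.6989, 1.4051) x1=(0.2823, 0.3554)
step 7: x0=(-1.7050, 1.4208) x1=(0.2776, 0.3780)
step 8: x0=(-1.7111, 1.4364) x1=(0.2728, 0.4007)
step 9: x0=(-1.7171, 1.4520) x1=(0.2679, 0.4233)
step 10: x0=(-1.7230, 1.4675) x1=(0.2631, 0.4460)
step 11: x0=(-1.7288, 1.4830) x1=(0.2582, 0.4688)
step 12: x0=(-1.7344, 1.4985) x1=(0.2532, 0.4915)
step 13: x0=(-1.7401, 1.5139) x1=(0.2483, 0.5142)
step 14: x0=(-1.7456, 1.5292) x1=(0.2432, 0.5370)
step 15: x0=(-1.7510, 1.5445) x1=(0.2382, 0.5598)
step 16: x0=(-1.7563, 1.5598) x1=(0.2331, 0.5826)
step 17: x0=(-1.7615, 1.5750) x1=(0.2279, 0.6055)
step 18: x0=(-1.7667, 1.5901) x1=(0.2227, 0.6283)
step 19: x0=(-1.7717, 1.6052) x1=(0.2175, 0.6512)
step 20: x0=(-1.7766, 1.6203) x1=(0.2122, 0.6741)
step 21: x0=(-1.7815, 1.6353) x1=(0.2069, 0.6970)
step 22: x0=(-1.7862, 1.6503) x1=(0.2016, 0.7199)
step 23: x0=(-1.7909, 1.6652) x1=(0.1962, 0.7429)
step 24: x0=(-1.7954, 1.6801) x1=(0.1908, 0.7659)
step 25: x0=(-1.7998, 1.6950) x1=(0.1853, 0.7888)
step 26: x0=(-1.8042, 1.7098) x1=(0.1798, 0.8119)
step 27: x0=(-1.8084, 1.7245) x1=(0.1742, 0.8349)
step 28: x0=(-1.8126, 1.7392) x1=(0.1686, 0.8579)
step 29: x0=(-1.8166, 1.7539) x1=(0.1630, 0.8810)
step 30: x0=(-1.8206, 1.7685) x1=(0.1573, 0.9041)
step 31: x0=(-1.8244, 1.7830) x1=(0.1516, 0.9272)
step 32: x0=(-1.8282, 1.7976) x1=(0.1458, 0.9503)
step 33: x0=(-1.8318, 1.8120) x1=(0.1400, 0.9735)
step 34: x0=(-1.8353, 1.8265) x1=(0.1341, 0.9966)
step 35: x0=(-1.8388, 1.8409) x1=(0.1282, 1.0198)
step 36: x0=(-1.8421, 1.8552) x1=(0.1223, 1.0430)
step 37: x0=(-1.8453, 1.8695) x1=(0.1163, 1.0662)
step 38: x0=(-1.8484, 1.8838) x1=(0.1103, 1.0895)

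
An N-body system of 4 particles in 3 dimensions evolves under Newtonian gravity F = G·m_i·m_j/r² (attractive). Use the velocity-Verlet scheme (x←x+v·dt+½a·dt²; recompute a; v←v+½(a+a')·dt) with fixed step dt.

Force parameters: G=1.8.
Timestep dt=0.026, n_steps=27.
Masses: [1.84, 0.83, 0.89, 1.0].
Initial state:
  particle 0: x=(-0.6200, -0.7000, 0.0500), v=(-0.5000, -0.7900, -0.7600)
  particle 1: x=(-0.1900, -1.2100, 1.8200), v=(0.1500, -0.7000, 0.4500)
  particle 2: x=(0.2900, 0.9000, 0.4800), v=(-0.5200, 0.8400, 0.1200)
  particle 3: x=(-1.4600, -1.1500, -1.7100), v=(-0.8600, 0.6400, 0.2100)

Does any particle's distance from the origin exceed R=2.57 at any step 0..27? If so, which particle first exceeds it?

no

step 0: x0=(-0.6200, -0.7000, 0.0500) x1=(-0.1900, -1.2100, 1.8200) x2=(0.2900, 0.9000, 0.4800) x3=(-1.4600, -1.1500, -1.7100)
step 1: x0=(-0.6330, -0.7205, 0.0303) x1=(-0.1862, -1.2280, 1.8313) x2=(0.2763, 0.9215, 0.4831) x3=(-1.4822, -1.1333, -1.7042)
step 2: x0=(-0.6459, -0.7409, 0.0106) x1=(-0.1825, -1.2458, 1.8419) x2=(0.2622, 0.9423, 0.4860) x3=(-1.5041, -1.1164, -1.6978)
step 3: x0=(-0.6587, -0.7611, -0.0090) x1=(-0.1789, -1.2633, 1.8518) x2=(0.2478, 0.9624, 0.4888) x3=(-1.5257, -1.0993, -1.6908)
step 4: x0=(-0.6715, -0.7813, -0.0287) x1=(-0.1755, -1.2804, 1.8610) x2=(0.2331, 0.9818, 0.4915) x3=(-1.5469, -1.0821, -1.6831)
step 5: x0=(-0.6843, -0.8013, -0.0483) x1=(-0.1723, -1.2974, 1.8695) x2=(0.2180, 1.0006, 0.4940) x3=(-1.5677, -1.0647, -1.6748)
step 6: x0=(-0.6971, -0.8213, -0.0679) x1=(-0.1691, -1.3140, 1.8774) x2=(0.2027, 1.0188, 0.4965) x3=(-1.5882, -1.0472, -1.6657)
step 7: x0=(-0.7099, -0.8411, -0.0876) x1=(-0.1662, -1.3304, 1.8846) x2=(0.1871, 1.0364, 0.4988) x3=(-1.6083, -1.0296, -1.6560)
step 8: x0=(-0.7227, -0.8608, -0.1073) x1=(-0.1633, -1.3466, 1.8912) x2=(0.1712, 1.0534, 0.5010) x3=(-1.6280, -1.0118, -1.6456)
step 9: x0=(-0.7356, -0.8805, -0.1271) x1=(-0.1606, -1.3625, 1.8972) x2=(0.1550, 1.0699, 0.5030) x3=(-1.6473, -0.9940, -1.6345)
step 10: x0=(-0.7485, -0.9000, -0.1469) x1=(-0.1581, -1.3782, 1.9026) x2=(0.1386, 1.0857, 0.5049) x3=(-1.6661, -0.9760, -1.6226)
step 11: x0=(-0.7615, -0.9193, -0.1668) x1=(-0.1557, -1.3936, 1.9074) x2=(0.1220, 1.1010, 0.5067) x3=(-1.6845, -0.9580, -1.6100)
step 12: x0=(-0.7746, -0.9386, -0.1868) x1=(-0.1534, -1.4089, 1.9117) x2=(0.1052, 1.1158, 0.5084) x3=(-1.7023, -0.9399, -1.5966)
step 13: x0=(-0.7878, -0.9577, -0.2069) x1=(-0.1513, -1.4239, 1.9154) x2=(0.0881, 1.1301, 0.5100) x3=(-1.7197, -0.9217, -1.5825)
step 14: x0=(-0.8011, -0.9767, -0.2272) x1=(-0.1494, -1.4387, 1.9185) x2=(0.0708, 1.1438, 0.5114) x3=(-1.7365, -0.9036, -1.5675)
step 15: x0=(-0.8145, -0.9955, -0.2475) x1=(-0.1476, -1.4533, 1.9212) x2=(0.0534, 1.1571, 0.5127) x3=(-1.7528, -0.8854, -1.5518)
step 16: x0=(-0.8281, -1.0142, -0.2680) x1=(-0.1459, -1.4677, 1.9233) x2=(0.0357, 1.1698, 0.5139) x3=(-1.7685, -0.8672, -1.5352)
step 17: x0=(-0.8419, -1.0327, -0.2887) x1=(-0.1444, -1.4819, 1.9249) x2=(0.0178, 1.1821, 0.5149) x3=(-1.7836, -0.8491, -1.5179)
step 18: x0=(-0.8559, -1.0511, -0.3096) x1=(-0.1430, -1.4959, 1.9259) x2=(-0.0002, 1.1939, 0.5158) x3=(-1.7981, -0.8310, -1.4996)
step 19: x0=(-0.8701, -1.0692, -0.3306) x1=(-0.1417, -1.5097, 1.9265) x2=(-0.0185, 1.2052, 0.5166) x3=(-1.8119, -0.8131, -1.4805)
step 20: x0=(-0.8845, -1.0872, -0.3518) x1=(-0.1407, -1.5234, 1.9266) x2=(-0.0369, 1.2161, 0.5173) x3=(-1.8250, -0.7952, -1.4606)
step 21: x0=(-0.8991, -1.1049, -0.3732) x1=(-0.1397, -1.5368, 1.9263) x2=(-0.0554, 1.2265, 0.5179) x3=(-1.8373, -0.7775, -1.4398)
step 22: x0=(-0.9140, -1.1224, -0.3949) x1=(-0.1389, -1.5501, 1.9254) x2=(-0.0742, 1.2364, 0.5183) x3=(-1.8489, -0.7600, -1.4181)
step 23: x0=(-0.9292, -1.1396, -0.4167) x1=(-0.1383, -1.5632, 1.9241) x2=(-0.0931, 1.2460, 0.5186) x3=(-1.8598, -0.7427, -1.3954)
step 24: x0=(-0.9447, -1.1566, -0.4388) x1=(-0.1378, -1.5761, 1.9224) x2=(-0.1121, 1.2551, 0.5187) x3=(-1.8697, -0.7257, -1.3719)
step 25: x0=(-0.9606, -1.1733, -0.4611) x1=(-0.1374, -1.5888, 1.9202) x2=(-0.1313, 1.2637, 0.5188) x3=(-1.8788, -0.7091, -1.3475)
step 26: x0=(-0.9768, -1.1896, -0.4836) x1=(-0.1372, -1.6014, 1.9175) x2=(-0.1507, 1.2720, 0.5187) x3=(-1.8871, -0.6927, -1.3222)
step 27: x0=(-0.9934, -1.2056, -0.5064) x1=(-0.1372, -1.6138, 1.9145) x2=(-0.1702, 1.2798, 0.5185) x3=(-1.8943, -0.6769, -1.2959)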